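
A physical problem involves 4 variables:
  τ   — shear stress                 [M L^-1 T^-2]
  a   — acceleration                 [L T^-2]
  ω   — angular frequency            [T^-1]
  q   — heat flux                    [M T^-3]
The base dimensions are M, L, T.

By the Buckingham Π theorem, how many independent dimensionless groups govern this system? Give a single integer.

1

Dimensional matrix (M×L×T by τ×a×ω×q):
  M: [ 1  0  0  1]
  L: [-1  1  0  0]
  T: [-2 -2 -1 -3]
RREF → pivots at {τ,a,ω} ⇒ r = 3
n=4, r=3 ⇒ 1 dimensionless group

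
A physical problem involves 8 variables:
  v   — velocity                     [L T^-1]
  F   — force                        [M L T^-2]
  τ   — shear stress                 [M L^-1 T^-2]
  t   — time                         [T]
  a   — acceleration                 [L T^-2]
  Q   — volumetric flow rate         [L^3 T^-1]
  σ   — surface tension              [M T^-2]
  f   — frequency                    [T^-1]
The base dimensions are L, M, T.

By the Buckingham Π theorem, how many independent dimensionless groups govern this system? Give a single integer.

Dimensional matrix (L×M×T by v×F×τ×t×a×Q×σ×f):
  L: [ 1  1 -1  0  1  3  0  0]
  M: [ 0  1  1  0  0  0  1  0]
  T: [-1 -2 -2  1 -2 -1 -2 -1]
Echelon form has 3 nonzero rows (pivots: v,F,τ)
8 vars − rank 3 = 5 Π groups

5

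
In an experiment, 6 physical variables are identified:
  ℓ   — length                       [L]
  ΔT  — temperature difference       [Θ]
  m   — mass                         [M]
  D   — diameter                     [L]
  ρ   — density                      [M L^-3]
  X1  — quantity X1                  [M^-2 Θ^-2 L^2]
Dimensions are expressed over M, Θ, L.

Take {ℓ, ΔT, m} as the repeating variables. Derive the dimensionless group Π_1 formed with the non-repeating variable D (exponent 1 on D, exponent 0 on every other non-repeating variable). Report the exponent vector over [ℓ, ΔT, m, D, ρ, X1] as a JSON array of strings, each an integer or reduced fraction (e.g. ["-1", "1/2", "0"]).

Dimensional matrix (M×Θ×L by ℓ×ΔT×m×D×ρ×X1):
  M: [ 0  0  1  0  1 -2]
  Θ: [ 0  1  0  0  0 -2]
  L: [ 1  0  0  1 -3  2]
Row reduction gives pivot columns ℓ,ΔT,m; rank = 3
Pivot set = {ℓ,ΔT,m}, free = {D,ρ,X1}
RREF:
  r0: [   1    0    0    1   -3    2]
  r1: [   0    1    0    0    0   -2]
  r2: [   0    0    1    0    1   -2]
Fix exponent of D at 1, ρ at 0, X1 at 0; solve each RREF row for its pivot's exponent:
  r0: exp(ℓ) + (1)·1 = 0 ⇒ exp(ℓ) = -1
  r1: exp(ΔT) + (0)·1 = 0 ⇒ exp(ΔT) = 0
  r2: exp(m) + (0)·1 = 0 ⇒ exp(m) = 0
Π_1 = ℓ^-1 · D

["-1", "0", "0", "1", "0", "0"]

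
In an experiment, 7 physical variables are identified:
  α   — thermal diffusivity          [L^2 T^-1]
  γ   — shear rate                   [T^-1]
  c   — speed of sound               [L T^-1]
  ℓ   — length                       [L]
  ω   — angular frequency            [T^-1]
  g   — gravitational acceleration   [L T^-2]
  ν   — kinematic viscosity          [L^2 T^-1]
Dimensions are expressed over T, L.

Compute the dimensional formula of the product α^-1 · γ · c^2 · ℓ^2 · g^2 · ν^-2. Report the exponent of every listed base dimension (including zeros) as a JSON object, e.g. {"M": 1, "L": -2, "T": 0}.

{"T": -4, "L": 0}

Write exponents as rows T,L / cols α,γ,c,ℓ,ω,g,ν:
  T: [-1 -1 -1  0 -1 -2 -1]
  L: [ 2  0  1  1  0  1  2]
  [T]: (-1)·-1+(1)·-1+(2)·-1+(2)·0+(2)·-2+(-2)·-1 = -4
  [L]: (-1)·2+(1)·0+(2)·1+(2)·1+(2)·1+(-2)·2 = 0
⇒ T^-4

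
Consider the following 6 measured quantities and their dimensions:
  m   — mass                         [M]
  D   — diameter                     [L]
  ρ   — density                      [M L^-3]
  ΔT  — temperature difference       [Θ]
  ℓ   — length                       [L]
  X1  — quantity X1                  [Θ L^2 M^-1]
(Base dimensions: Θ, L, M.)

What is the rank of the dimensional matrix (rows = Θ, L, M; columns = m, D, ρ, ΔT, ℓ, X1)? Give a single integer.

Exponent matrix [Θ,L,M] × [m,D,ρ,ΔT,ℓ,X1]:
  Θ: [ 0  0  0  1  0  1]
  L: [ 0  1 -3  0  1  2]
  M: [ 1  0  1  0  0 -1]
RREF → pivots at {m,D,ΔT} ⇒ r = 3

3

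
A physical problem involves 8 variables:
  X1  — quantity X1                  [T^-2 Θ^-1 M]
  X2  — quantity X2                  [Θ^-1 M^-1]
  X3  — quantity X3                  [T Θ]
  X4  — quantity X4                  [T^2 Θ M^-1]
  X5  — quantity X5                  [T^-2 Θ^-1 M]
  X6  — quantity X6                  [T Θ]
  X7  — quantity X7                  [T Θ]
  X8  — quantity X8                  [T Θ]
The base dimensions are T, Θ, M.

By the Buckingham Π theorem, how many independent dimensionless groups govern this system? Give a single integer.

Write exponents as rows T,Θ,M / cols X1,X2,X3,X4,X5,X6,X7,X8:
  T: [-2  0  1  2 -2  1  1  1]
  Θ: [-1 -1  1  1 -1  1  1  1]
  M: [ 1 -1  0 -1  1  0  0  0]
RREF → pivots at {X1,X2} ⇒ r = 2
Π count = n − r = 8 − 2 = 6

6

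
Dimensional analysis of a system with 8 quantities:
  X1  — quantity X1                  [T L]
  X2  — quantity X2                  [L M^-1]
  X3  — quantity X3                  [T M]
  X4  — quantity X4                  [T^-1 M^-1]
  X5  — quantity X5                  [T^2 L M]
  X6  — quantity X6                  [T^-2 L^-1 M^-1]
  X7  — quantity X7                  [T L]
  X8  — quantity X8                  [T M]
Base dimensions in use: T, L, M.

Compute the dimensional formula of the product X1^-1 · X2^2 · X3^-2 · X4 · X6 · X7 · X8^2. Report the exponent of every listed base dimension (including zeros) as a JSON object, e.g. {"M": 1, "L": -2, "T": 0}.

{"T": -3, "L": 1, "M": -4}

Dimensional matrix (T×L×M by X1×X2×X3×X4×X5×X6×X7×X8):
  T: [ 1  0  1 -1  2 -2  1  1]
  L: [ 1  1  0  0  1 -1  1  0]
  M: [ 0 -1  1 -1  1 -1  0  1]
  [T]: (-1)·1+(2)·0+(-2)·1+(1)·-1+(1)·-2+(1)·1+(2)·1 = -3
  [L]: (-1)·1+(2)·1+(-2)·0+(1)·0+(1)·-1+(1)·1+(2)·0 = 1
  [M]: (-1)·0+(2)·-1+(-2)·1+(1)·-1+(1)·-1+(1)·0+(2)·1 = -4
⇒ T^-3 L M^-4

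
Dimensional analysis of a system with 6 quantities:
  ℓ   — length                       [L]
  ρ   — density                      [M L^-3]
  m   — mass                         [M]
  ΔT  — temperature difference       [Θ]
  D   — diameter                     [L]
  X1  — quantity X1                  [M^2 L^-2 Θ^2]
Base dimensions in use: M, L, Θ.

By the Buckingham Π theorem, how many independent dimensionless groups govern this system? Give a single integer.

Write exponents as rows M,L,Θ / cols ℓ,ρ,m,ΔT,D,X1:
  M: [ 0  1  1  0  0  2]
  L: [ 1 -3  0  0  1 -2]
  Θ: [ 0  0  0  1  0  2]
RREF → pivots at {ℓ,ρ,ΔT} ⇒ r = 3
n=6, r=3 ⇒ 3 dimensionless groups

3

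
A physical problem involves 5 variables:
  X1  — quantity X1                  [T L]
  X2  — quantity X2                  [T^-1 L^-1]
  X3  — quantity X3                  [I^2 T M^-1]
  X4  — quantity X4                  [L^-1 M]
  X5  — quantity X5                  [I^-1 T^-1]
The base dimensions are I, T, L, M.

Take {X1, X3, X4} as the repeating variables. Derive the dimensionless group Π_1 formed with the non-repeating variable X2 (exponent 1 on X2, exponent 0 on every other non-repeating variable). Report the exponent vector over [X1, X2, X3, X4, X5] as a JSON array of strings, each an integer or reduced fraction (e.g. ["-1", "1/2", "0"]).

["1", "1", "0", "0", "0"]

Write exponents as rows I,T,L,M / cols X1,X2,X3,X4,X5:
  I: [ 0  0  2  0 -1]
  T: [ 1 -1  1  0 -1]
  L: [ 1 -1  0 -1  0]
  M: [ 0  0 -1  1  0]
Echelon form has 3 nonzero rows (pivots: X1,X3,X4)
Pivot set = {X1,X3,X4}, free = {X2,X5}
RREF:
  r0: [   1   -1    0    0 -1/2]
  r1: [   0    0    1    0 -1/2]
  r2: [   0    0    0    1 -1/2]
  r3: [   0    0    0    0    0]
Fix exponent of X2 at 1, X5 at 0; solve each RREF row for its pivot's exponent:
  r0: exp(X1) + (-1)·1 = 0 ⇒ exp(X1) = 1
  r1: exp(X3) + (0)·1 = 0 ⇒ exp(X3) = 0
  r2: exp(X4) + (0)·1 = 0 ⇒ exp(X4) = 0
Π_1 = X1 · X2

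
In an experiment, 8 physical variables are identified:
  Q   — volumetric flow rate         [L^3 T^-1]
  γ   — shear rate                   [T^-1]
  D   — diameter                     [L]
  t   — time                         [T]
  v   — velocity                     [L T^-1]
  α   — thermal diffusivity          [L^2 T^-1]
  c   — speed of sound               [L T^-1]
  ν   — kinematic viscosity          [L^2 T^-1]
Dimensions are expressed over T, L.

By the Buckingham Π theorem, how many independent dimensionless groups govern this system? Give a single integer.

6

Exponent matrix [T,L] × [Q,γ,D,t,v,α,c,ν]:
  T: [-1 -1  0  1 -1 -1 -1 -1]
  L: [ 3  0  1  0  1  2  1  2]
RREF → pivots at {Q,γ} ⇒ r = 2
8 vars − rank 2 = 6 Π groups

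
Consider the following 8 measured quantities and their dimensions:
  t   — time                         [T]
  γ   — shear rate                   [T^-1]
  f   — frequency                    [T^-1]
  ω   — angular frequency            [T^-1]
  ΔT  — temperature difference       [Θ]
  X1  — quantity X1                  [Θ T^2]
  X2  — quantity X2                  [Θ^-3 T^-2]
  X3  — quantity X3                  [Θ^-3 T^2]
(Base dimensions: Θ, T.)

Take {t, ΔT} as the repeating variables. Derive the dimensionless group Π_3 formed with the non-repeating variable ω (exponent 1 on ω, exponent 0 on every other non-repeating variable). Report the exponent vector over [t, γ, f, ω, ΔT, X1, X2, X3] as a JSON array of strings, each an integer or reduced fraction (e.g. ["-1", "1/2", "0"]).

Exponent matrix [Θ,T] × [t,γ,f,ω,ΔT,X1,X2,X3]:
  Θ: [ 0  0  0  0  1  1 -3 -3]
  T: [ 1 -1 -1 -1  0  2 -2  2]
Echelon form has 2 nonzero rows (pivots: t,ΔT)
Pivot set = {t,ΔT}, free = {γ,f,ω,X1,X2,X3}
RREF:
  r0: [   1   -1   -1   -1    0    2   -2    2]
  r1: [   0    0    0    0    1    1   -3   -3]
Fix exponent of ω at 1, γ at 0, f at 0, X1 at 0, X2 at 0, X3 at 0; solve each RREF row for its pivot's exponent:
  r0: exp(t) + (-1)·1 = 0 ⇒ exp(t) = 1
  r1: exp(ΔT) + (0)·1 = 0 ⇒ exp(ΔT) = 0
Π_3 = t · ω

["1", "0", "0", "1", "0", "0", "0", "0"]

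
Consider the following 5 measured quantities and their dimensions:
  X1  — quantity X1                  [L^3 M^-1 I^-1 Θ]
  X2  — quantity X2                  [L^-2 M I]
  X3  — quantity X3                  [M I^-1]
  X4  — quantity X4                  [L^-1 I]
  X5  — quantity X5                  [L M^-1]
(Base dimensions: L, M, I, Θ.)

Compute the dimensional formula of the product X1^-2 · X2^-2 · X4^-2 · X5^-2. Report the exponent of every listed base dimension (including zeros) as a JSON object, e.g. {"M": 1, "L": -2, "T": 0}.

{"L": -2, "M": 2, "I": -2, "Θ": -2}

Dimensional matrix (L×M×I×Θ by X1×X2×X3×X4×X5):
  L: [ 3 -2  0 -1  1]
  M: [-1  1  1  0 -1]
  I: [-1  1 -1  1  0]
  Θ: [ 1  0  0  0  0]
  [L]: (-2)·3+(-2)·-2+(-2)·-1+(-2)·1 = -2
  [M]: (-2)·-1+(-2)·1+(-2)·0+(-2)·-1 = 2
  [I]: (-2)·-1+(-2)·1+(-2)·1+(-2)·0 = -2
  [Θ]: (-2)·1+(-2)·0+(-2)·0+(-2)·0 = -2
⇒ L^-2 M^2 I^-2 Θ^-2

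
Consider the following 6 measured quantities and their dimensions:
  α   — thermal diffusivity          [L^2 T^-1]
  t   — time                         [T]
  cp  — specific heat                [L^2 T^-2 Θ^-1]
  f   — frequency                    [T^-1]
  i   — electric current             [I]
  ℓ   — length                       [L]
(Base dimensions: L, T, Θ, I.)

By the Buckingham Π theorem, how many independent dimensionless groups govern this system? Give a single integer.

2

Write exponents as rows L,T,Θ,I / cols α,t,cp,f,i,ℓ:
  L: [ 2  0  2  0  0  1]
  T: [-1  1 -2 -1  0  0]
  Θ: [ 0  0 -1  0  0  0]
  I: [ 0  0  0  0  1  0]
Echelon form has 4 nonzero rows (pivots: α,t,cp,i)
6 vars − rank 4 = 2 Π groups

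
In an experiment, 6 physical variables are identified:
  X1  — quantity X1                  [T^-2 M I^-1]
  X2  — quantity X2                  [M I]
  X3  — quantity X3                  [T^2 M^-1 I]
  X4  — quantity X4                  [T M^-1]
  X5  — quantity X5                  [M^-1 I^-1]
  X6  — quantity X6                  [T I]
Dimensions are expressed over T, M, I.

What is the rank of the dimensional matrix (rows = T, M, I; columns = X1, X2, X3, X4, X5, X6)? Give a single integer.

2

Write exponents as rows T,M,I / cols X1,X2,X3,X4,X5,X6:
  T: [-2  0  2  1  0  1]
  M: [ 1  1 -1 -1 -1  0]
  I: [-1  1  1  0 -1  1]
RREF → pivots at {X1,X2} ⇒ r = 2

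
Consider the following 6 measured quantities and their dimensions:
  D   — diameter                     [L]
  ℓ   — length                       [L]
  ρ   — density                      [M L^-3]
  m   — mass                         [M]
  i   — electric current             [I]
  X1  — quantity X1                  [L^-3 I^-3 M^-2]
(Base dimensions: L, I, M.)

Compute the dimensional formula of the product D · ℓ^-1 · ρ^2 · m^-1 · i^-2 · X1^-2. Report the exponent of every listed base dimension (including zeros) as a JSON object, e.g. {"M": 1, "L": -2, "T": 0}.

Write exponents as rows L,I,M / cols D,ℓ,ρ,m,i,X1:
  L: [ 1  1 -3  0  0 -3]
  I: [ 0  0  0  0  1 -3]
  M: [ 0  0  1  1  0 -2]
  [L]: (1)·1+(-1)·1+(2)·-3+(-1)·0+(-2)·0+(-2)·-3 = 0
  [I]: (1)·0+(-1)·0+(2)·0+(-1)·0+(-2)·1+(-2)·-3 = 4
  [M]: (1)·0+(-1)·0+(2)·1+(-1)·1+(-2)·0+(-2)·-2 = 5
⇒ I^4 M^5

{"L": 0, "I": 4, "M": 5}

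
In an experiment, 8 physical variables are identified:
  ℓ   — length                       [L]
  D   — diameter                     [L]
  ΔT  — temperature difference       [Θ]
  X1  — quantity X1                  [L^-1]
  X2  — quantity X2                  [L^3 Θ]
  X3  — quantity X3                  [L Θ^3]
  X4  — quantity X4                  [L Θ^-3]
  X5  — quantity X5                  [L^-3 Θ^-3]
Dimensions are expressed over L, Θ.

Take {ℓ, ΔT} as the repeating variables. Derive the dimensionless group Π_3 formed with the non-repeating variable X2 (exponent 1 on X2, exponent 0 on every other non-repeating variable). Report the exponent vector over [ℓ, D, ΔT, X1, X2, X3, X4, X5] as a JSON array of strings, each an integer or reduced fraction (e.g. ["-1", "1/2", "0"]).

Exponent matrix [L,Θ] × [ℓ,D,ΔT,X1,X2,X3,X4,X5]:
  L: [ 1  1  0 -1  3  1  1 -3]
  Θ: [ 0  0  1  0  1  3 -3 -3]
RREF → pivots at {ℓ,ΔT} ⇒ r = 2
Pivot set = {ℓ,ΔT}, free = {D,X1,X2,X3,X4,X5}
RREF:
  r0: [   1    1    0   -1    3    1    1   -3]
  r1: [   0    0    1    0    1    3   -3   -3]
Fix exponent of X2 at 1, D at 0, X1 at 0, X3 at 0, X4 at 0, X5 at 0; solve each RREF row for its pivot's exponent:
  r0: exp(ℓ) + (3)·1 = 0 ⇒ exp(ℓ) = -3
  r1: exp(ΔT) + (1)·1 = 0 ⇒ exp(ΔT) = -1
Π_3 = ℓ^-3 · ΔT^-1 · X2

["-3", "0", "-1", "0", "1", "0", "0", "0"]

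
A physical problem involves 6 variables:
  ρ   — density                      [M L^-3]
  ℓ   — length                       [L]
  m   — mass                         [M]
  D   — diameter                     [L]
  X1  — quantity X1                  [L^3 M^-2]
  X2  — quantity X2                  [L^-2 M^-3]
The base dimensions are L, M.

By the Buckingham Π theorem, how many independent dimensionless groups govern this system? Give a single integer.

Write exponents as rows L,M / cols ρ,ℓ,m,D,X1,X2:
  L: [-3  1  0  1  3 -2]
  M: [ 1  0  1  0 -2 -3]
Echelon form has 2 nonzero rows (pivots: ρ,ℓ)
n=6, r=2 ⇒ 4 dimensionless groups

4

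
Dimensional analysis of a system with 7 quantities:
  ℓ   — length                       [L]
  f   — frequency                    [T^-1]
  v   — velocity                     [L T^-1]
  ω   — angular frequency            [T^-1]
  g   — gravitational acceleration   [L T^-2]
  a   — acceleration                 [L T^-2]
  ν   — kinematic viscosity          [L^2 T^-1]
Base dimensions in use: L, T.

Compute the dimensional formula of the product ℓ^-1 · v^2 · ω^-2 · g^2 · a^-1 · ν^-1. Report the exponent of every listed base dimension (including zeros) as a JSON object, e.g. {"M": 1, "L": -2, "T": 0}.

Dimensional matrix (L×T by ℓ×f×v×ω×g×a×ν):
  L: [ 1  0  1  0  1  1  2]
  T: [ 0 -1 -1 -1 -2 -2 -1]
  [L]: (-1)·1+(2)·1+(-2)·0+(2)·1+(-1)·1+(-1)·2 = 0
  [T]: (-1)·0+(2)·-1+(-2)·-1+(2)·-2+(-1)·-2+(-1)·-1 = -1
⇒ T^-1

{"L": 0, "T": -1}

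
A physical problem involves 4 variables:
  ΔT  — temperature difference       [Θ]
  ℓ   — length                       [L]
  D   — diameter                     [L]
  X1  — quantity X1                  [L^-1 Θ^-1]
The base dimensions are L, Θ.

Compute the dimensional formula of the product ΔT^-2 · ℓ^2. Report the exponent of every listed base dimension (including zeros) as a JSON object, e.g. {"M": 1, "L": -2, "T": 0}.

Dimensional matrix (L×Θ by ΔT×ℓ×D×X1):
  L: [ 0  1  1 -1]
  Θ: [ 1  0  0 -1]
  [L]: (-2)·0+(2)·1 = 2
  [Θ]: (-2)·1+(2)·0 = -2
⇒ L^2 Θ^-2

{"L": 2, "Θ": -2}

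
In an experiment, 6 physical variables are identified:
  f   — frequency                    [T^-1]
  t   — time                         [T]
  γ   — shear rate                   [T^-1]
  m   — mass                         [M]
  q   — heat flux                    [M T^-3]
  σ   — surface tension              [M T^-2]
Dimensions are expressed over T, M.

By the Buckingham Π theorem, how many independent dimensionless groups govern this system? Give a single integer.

4

Exponent matrix [T,M] × [f,t,γ,m,q,σ]:
  T: [-1  1 -1  0 -3 -2]
  M: [ 0  0  0  1  1  1]
Echelon form has 2 nonzero rows (pivots: f,m)
Π count = n − r = 6 − 2 = 4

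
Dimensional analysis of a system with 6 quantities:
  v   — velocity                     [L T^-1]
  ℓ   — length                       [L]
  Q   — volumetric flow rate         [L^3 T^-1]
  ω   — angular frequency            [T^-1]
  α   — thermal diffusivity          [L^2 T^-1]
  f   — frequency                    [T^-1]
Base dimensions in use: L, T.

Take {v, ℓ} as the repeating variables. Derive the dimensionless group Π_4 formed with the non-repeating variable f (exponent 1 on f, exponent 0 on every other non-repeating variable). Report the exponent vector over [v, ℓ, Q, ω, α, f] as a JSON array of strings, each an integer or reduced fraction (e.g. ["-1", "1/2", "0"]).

["-1", "1", "0", "0", "0", "1"]

Exponent matrix [L,T] × [v,ℓ,Q,ω,α,f]:
  L: [ 1  1  3  0  2  0]
  T: [-1  0 -1 -1 -1 -1]
Row reduction gives pivot columns v,ℓ; rank = 2
Pivot set = {v,ℓ}, free = {Q,ω,α,f}
RREF:
  r0: [   1    0    1    1    1    1]
  r1: [   0    1    2   -1    1   -1]
Fix exponent of f at 1, Q at 0, ω at 0, α at 0; solve each RREF row for its pivot's exponent:
  r0: exp(v) + (1)·1 = 0 ⇒ exp(v) = -1
  r1: exp(ℓ) + (-1)·1 = 0 ⇒ exp(ℓ) = 1
Π_4 = v^-1 · ℓ · f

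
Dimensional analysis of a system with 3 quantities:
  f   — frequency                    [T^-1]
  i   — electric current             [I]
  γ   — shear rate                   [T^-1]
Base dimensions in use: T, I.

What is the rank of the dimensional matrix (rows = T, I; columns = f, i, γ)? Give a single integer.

2

Dimensional matrix (T×I by f×i×γ):
  T: [-1  0 -1]
  I: [ 0  1  0]
RREF → pivots at {f,i} ⇒ r = 2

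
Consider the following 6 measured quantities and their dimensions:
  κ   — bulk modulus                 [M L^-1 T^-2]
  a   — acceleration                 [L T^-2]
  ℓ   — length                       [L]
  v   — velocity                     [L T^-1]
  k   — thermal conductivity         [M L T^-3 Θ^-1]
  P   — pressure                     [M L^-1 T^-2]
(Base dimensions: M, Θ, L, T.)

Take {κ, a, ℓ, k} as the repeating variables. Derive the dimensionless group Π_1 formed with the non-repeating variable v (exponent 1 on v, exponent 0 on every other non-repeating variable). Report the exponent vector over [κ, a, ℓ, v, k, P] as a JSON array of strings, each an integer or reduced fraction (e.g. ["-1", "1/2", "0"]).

Exponent matrix [M,Θ,L,T] × [κ,a,ℓ,v,k,P]:
  M: [ 1  0  0  0  1  1]
  Θ: [ 0  0  0  0 -1  0]
  L: [-1  1  1  1  1 -1]
  T: [-2 -2  0 -1 -3 -2]
RREF → pivots at {κ,a,ℓ,k} ⇒ r = 4
Pivot set = {κ,a,ℓ,k}, free = {v,P}
RREF:
  r0: [   1    0    0    0    0    1]
  r1: [   0    1    0  1/2    0    0]
  r2: [   0    0    1  1/2    0    0]
  r3: [   0    0    0    0    1    0]
Fix exponent of v at 1, P at 0; solve each RREF row for its pivot's exponent:
  r0: exp(κ) + (0)·1 = 0 ⇒ exp(κ) = 0
  r1: exp(a) + (1/2)·1 = 0 ⇒ exp(a) = -1/2
  r2: exp(ℓ) + (1/2)·1 = 0 ⇒ exp(ℓ) = -1/2
  r3: exp(k) + (0)·1 = 0 ⇒ exp(k) = 0
Π_1 = a^(-1/2) · ℓ^(-1/2) · v

["0", "-1/2", "-1/2", "1", "0", "0"]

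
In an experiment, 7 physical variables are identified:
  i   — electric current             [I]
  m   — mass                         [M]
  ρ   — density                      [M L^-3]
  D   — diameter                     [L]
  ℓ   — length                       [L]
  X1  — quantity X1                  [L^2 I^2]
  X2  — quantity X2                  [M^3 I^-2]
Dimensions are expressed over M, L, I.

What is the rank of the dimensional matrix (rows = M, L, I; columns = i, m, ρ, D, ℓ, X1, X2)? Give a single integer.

3

Write exponents as rows M,L,I / cols i,m,ρ,D,ℓ,X1,X2:
  M: [ 0  1  1  0  0  0  3]
  L: [ 0  0 -3  1  1  2  0]
  I: [ 1  0  0  0  0  2 -2]
RREF → pivots at {i,m,ρ} ⇒ r = 3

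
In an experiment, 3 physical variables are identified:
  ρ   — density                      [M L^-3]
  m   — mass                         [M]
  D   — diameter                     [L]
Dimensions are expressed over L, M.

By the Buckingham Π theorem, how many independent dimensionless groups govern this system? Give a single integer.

Exponent matrix [L,M] × [ρ,m,D]:
  L: [-3  0  1]
  M: [ 1  1  0]
Echelon form has 2 nonzero rows (pivots: ρ,m)
Π count = n − r = 3 − 2 = 1

1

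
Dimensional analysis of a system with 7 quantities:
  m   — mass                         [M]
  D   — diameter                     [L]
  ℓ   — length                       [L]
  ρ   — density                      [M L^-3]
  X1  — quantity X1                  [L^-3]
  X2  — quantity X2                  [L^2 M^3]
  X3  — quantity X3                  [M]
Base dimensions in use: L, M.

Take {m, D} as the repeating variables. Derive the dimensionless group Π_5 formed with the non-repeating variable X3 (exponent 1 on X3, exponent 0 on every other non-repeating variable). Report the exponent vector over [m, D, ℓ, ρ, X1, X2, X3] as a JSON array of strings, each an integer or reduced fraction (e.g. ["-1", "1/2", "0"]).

["-1", "0", "0", "0", "0", "0", "1"]

Write exponents as rows L,M / cols m,D,ℓ,ρ,X1,X2,X3:
  L: [ 0  1  1 -3 -3  2  0]
  M: [ 1  0  0  1  0  3  1]
RREF → pivots at {m,D} ⇒ r = 2
Repeat: m,D; free: ℓ,ρ,X1,X2,X3
RREF:
  r0: [   1    0    0    1    0    3    1]
  r1: [   0    1    1   -3   -3    2    0]
Fix exponent of X3 at 1, ℓ at 0, ρ at 0, X1 at 0, X2 at 0; solve each RREF row for its pivot's exponent:
  r0: exp(m) + (1)·1 = 0 ⇒ exp(m) = -1
  r1: exp(D) + (0)·1 = 0 ⇒ exp(D) = 0
Π_5 = m^-1 · X3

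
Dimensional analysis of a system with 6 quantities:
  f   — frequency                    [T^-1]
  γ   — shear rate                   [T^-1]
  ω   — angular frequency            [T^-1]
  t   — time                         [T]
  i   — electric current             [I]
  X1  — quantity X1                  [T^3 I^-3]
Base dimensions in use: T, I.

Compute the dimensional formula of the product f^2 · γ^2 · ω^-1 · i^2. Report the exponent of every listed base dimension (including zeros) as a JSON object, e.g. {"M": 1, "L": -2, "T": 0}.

{"T": -3, "I": 2}

Exponent matrix [T,I] × [f,γ,ω,t,i,X1]:
  T: [-1 -1 -1  1  0  3]
  I: [ 0  0  0  0  1 -3]
  [T]: (2)·-1+(2)·-1+(-1)·-1+(2)·0 = -3
  [I]: (2)·0+(2)·0+(-1)·0+(2)·1 = 2
⇒ T^-3 I^2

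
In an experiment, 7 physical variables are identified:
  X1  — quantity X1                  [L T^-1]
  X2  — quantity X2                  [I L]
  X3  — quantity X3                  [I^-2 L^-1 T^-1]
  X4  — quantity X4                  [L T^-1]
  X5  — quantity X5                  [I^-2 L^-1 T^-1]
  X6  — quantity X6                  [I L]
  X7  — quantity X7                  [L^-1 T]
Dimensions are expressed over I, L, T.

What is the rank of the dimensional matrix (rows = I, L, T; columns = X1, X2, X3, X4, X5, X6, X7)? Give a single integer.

Write exponents as rows I,L,T / cols X1,X2,X3,X4,X5,X6,X7:
  I: [ 0  1 -2  0 -2  1  0]
  L: [ 1  1 -1  1 -1  1 -1]
  T: [-1  0 -1 -1 -1  0  1]
RREF → pivots at {X1,X2} ⇒ r = 2

2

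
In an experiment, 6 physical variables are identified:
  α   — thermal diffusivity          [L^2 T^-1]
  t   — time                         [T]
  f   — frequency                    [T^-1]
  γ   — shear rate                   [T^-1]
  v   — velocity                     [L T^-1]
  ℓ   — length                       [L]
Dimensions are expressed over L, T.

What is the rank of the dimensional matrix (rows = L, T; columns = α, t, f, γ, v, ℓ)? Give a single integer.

2

Exponent matrix [L,T] × [α,t,f,γ,v,ℓ]:
  L: [ 2  0  0  0  1  1]
  T: [-1  1 -1 -1 -1  0]
Echelon form has 2 nonzero rows (pivots: α,t)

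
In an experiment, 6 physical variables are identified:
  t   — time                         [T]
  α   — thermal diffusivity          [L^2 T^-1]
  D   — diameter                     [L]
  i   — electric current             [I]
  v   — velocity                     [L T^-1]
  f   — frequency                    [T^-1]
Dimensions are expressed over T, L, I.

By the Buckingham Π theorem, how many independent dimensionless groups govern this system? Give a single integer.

3

Dimensional matrix (T×L×I by t×α×D×i×v×f):
  T: [ 1 -1  0  0 -1 -1]
  L: [ 0  2  1  0  1  0]
  I: [ 0  0  0  1  0  0]
Row reduction gives pivot columns t,α,i; rank = 3
6 vars − rank 3 = 3 Π groups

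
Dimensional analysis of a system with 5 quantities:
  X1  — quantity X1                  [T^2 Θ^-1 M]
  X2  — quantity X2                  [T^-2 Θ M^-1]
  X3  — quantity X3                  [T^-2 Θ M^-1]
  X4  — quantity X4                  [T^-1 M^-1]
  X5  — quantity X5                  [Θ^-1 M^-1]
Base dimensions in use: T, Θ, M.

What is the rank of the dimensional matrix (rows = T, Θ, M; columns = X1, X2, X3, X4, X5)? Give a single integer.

2

Dimensional matrix (T×Θ×M by X1×X2×X3×X4×X5):
  T: [ 2 -2 -2 -1  0]
  Θ: [-1  1  1  0 -1]
  M: [ 1 -1 -1 -1 -1]
Echelon form has 2 nonzero rows (pivots: X1,X4)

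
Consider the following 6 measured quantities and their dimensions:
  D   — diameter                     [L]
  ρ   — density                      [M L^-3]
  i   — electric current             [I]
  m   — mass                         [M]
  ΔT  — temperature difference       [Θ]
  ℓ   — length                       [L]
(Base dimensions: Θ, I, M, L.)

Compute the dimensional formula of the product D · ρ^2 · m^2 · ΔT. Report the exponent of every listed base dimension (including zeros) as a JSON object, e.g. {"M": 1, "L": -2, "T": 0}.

{"Θ": 1, "I": 0, "M": 4, "L": -5}

Write exponents as rows Θ,I,M,L / cols D,ρ,i,m,ΔT,ℓ:
  Θ: [ 0  0  0  0  1  0]
  I: [ 0  0  1  0  0  0]
  M: [ 0  1  0  1  0  0]
  L: [ 1 -3  0  0  0  1]
  [Θ]: (1)·0+(2)·0+(2)·0+(1)·1 = 1
  [I]: (1)·0+(2)·0+(2)·0+(1)·0 = 0
  [M]: (1)·0+(2)·1+(2)·1+(1)·0 = 4
  [L]: (1)·1+(2)·-3+(2)·0+(1)·0 = -5
⇒ Θ M^4 L^-5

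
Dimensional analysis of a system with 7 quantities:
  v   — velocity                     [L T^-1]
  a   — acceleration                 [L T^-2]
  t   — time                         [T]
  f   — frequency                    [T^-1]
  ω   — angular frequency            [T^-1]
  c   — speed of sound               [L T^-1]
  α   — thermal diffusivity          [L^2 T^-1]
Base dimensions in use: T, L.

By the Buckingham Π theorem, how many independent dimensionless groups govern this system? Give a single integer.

5

Write exponents as rows T,L / cols v,a,t,f,ω,c,α:
  T: [-1 -2  1 -1 -1 -1 -1]
  L: [ 1  1  0  0  0  1  2]
Row reduction gives pivot columns v,a; rank = 2
Π count = n − r = 7 − 2 = 5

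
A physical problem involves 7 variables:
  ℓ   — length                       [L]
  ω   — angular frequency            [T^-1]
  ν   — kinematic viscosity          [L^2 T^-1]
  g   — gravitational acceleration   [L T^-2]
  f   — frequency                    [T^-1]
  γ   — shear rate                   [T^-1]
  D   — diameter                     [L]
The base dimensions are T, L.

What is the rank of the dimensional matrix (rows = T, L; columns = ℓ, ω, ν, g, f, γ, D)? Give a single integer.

Write exponents as rows T,L / cols ℓ,ω,ν,g,f,γ,D:
  T: [ 0 -1 -1 -2 -1 -1  0]
  L: [ 1  0  2  1  0  0  1]
RREF → pivots at {ℓ,ω} ⇒ r = 2

2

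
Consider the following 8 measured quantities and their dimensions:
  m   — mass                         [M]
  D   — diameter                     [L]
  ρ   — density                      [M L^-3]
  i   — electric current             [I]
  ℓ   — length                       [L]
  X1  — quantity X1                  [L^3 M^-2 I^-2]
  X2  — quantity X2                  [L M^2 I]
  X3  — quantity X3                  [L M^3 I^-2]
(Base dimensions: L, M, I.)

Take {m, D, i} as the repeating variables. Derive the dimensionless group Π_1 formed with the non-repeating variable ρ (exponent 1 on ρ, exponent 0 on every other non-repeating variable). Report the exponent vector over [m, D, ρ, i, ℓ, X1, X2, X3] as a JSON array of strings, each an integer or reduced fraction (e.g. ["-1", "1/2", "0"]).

["-1", "3", "1", "0", "0", "0", "0", "0"]

Dimensional matrix (L×M×I by m×D×ρ×i×ℓ×X1×X2×X3):
  L: [ 0  1 -3  0  1  3  1  1]
  M: [ 1  0  1  0  0 -2  2  3]
  I: [ 0  0  0  1  0 -2  1 -2]
RREF → pivots at {m,D,i} ⇒ r = 3
Pivot set = {m,D,i}, free = {ρ,ℓ,X1,X2,X3}
RREF:
  r0: [   1    0    1    0    0   -2    2    3]
  r1: [   0    1   -3    0    1    3    1    1]
  r2: [   0    0    0    1    0   -2    1   -2]
Fix exponent of ρ at 1, ℓ at 0, X1 at 0, X2 at 0, X3 at 0; solve each RREF row for its pivot's exponent:
  r0: exp(m) + (1)·1 = 0 ⇒ exp(m) = -1
  r1: exp(D) + (-3)·1 = 0 ⇒ exp(D) = 3
  r2: exp(i) + (0)·1 = 0 ⇒ exp(i) = 0
Π_1 = m^-1 · D^3 · ρ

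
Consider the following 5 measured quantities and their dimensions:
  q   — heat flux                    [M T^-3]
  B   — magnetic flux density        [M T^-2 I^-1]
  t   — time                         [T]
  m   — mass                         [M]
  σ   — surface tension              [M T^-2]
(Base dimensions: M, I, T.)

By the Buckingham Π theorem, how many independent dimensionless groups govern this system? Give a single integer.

2

Exponent matrix [M,I,T] × [q,B,t,m,σ]:
  M: [ 1  1  0  1  1]
  I: [ 0 -1  0  0  0]
  T: [-3 -2  1  0 -2]
Row reduction gives pivot columns q,B,t; rank = 3
5 vars − rank 3 = 2 Π groups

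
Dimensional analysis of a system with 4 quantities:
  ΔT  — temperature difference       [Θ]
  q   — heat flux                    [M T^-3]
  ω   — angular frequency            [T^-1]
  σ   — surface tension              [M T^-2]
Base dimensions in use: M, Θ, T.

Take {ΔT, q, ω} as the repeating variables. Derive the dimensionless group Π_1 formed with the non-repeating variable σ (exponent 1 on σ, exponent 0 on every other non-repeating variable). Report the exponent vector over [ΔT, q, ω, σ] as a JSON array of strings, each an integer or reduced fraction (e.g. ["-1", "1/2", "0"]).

["0", "-1", "1", "1"]

Write exponents as rows M,Θ,T / cols ΔT,q,ω,σ:
  M: [ 0  1  0  1]
  Θ: [ 1  0  0  0]
  T: [ 0 -3 -1 -2]
Row reduction gives pivot columns ΔT,q,ω; rank = 3
Repeat: ΔT,q,ω; free: σ
RREF:
  r0: [   1    0    0    0]
  r1: [   0    1    0    1]
  r2: [   0    0    1   -1]
Fix exponent of σ at 1; solve each RREF row for its pivot's exponent:
  r0: exp(ΔT) + (0)·1 = 0 ⇒ exp(ΔT) = 0
  r1: exp(q) + (1)·1 = 0 ⇒ exp(q) = -1
  r2: exp(ω) + (-1)·1 = 0 ⇒ exp(ω) = 1
Π_1 = q^-1 · ω · σ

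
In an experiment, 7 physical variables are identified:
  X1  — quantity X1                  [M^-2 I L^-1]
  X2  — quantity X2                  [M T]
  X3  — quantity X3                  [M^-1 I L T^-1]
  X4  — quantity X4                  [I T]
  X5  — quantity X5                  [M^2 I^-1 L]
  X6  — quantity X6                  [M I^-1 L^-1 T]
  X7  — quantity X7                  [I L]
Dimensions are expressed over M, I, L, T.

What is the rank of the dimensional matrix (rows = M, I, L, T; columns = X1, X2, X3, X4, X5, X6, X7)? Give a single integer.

Dimensional matrix (M×I×L×T by X1×X2×X3×X4×X5×X6×X7):
  M: [-2  1 -1  0  2  1  0]
  I: [ 1  0  1  1 -1 -1  1]
  L: [-1  0  1  0  1 -1  1]
  T: [ 0  1 -1  1  0  1  0]
RREF → pivots at {X1,X2,X3} ⇒ r = 3

3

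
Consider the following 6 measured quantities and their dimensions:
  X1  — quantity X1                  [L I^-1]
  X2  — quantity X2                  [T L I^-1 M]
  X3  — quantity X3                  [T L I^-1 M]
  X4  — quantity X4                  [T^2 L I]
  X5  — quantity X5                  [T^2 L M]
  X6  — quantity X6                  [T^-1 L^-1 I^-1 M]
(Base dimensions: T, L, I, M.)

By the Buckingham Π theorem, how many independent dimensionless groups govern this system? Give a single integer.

Write exponents as rows T,L,I,M / cols X1,X2,X3,X4,X5,X6:
  T: [ 0  1  1  2  2 -1]
  L: [ 1  1  1  1  1 -1]
  I: [-1 -1 -1  1  0 -1]
  M: [ 0  1  1  0  1  1]
Row reduction gives pivot columns X1,X2,X4; rank = 3
6 vars − rank 3 = 3 Π groups

3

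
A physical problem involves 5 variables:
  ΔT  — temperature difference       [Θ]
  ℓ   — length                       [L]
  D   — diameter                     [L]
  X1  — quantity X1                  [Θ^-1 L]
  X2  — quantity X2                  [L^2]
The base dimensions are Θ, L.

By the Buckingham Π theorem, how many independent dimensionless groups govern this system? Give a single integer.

Write exponents as rows Θ,L / cols ΔT,ℓ,D,X1,X2:
  Θ: [ 1  0  0 -1  0]
  L: [ 0  1  1  1  2]
Row reduction gives pivot columns ΔT,ℓ; rank = 2
Π count = n − r = 5 − 2 = 3

3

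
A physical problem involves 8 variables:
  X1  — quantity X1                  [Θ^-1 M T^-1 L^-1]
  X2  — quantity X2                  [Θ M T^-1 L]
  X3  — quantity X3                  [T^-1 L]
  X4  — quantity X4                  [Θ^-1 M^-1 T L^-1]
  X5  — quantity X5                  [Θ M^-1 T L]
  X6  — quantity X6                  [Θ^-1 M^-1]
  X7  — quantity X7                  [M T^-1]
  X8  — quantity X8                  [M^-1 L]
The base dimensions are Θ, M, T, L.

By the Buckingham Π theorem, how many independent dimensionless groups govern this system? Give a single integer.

Exponent matrix [Θ,M,T,L] × [X1,X2,X3,X4,X5,X6,X7,X8]:
  Θ: [-1  1  0 -1  1 -1  0  0]
  M: [ 1  1  0 -1 -1 -1  1 -1]
  T: [-1 -1 -1  1  1  0 -1  0]
  L: [-1  1  1 -1  1  0  0  1]
Echelon form has 3 nonzero rows (pivots: X1,X2,X3)
Π count = n − r = 8 − 3 = 5

5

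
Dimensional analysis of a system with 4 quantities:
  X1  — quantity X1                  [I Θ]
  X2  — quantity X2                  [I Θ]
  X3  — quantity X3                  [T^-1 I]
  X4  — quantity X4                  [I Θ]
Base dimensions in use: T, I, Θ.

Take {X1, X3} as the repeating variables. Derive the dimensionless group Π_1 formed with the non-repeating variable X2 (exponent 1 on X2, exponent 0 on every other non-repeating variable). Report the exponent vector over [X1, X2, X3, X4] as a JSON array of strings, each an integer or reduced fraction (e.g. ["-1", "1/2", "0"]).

["-1", "1", "0", "0"]

Exponent matrix [T,I,Θ] × [X1,X2,X3,X4]:
  T: [ 0  0 -1  0]
  I: [ 1  1  1  1]
  Θ: [ 1  1  0  1]
RREF → pivots at {X1,X3} ⇒ r = 2
Repeat: X1,X3; free: X2,X4
RREF:
  r0: [   1    1    0    1]
  r1: [   0    0    1    0]
  r2: [   0    0    0    0]
Fix exponent of X2 at 1, X4 at 0; solve each RREF row for its pivot's exponent:
  r0: exp(X1) + (1)·1 = 0 ⇒ exp(X1) = -1
  r1: exp(X3) + (0)·1 = 0 ⇒ exp(X3) = 0
Π_1 = X1^-1 · X2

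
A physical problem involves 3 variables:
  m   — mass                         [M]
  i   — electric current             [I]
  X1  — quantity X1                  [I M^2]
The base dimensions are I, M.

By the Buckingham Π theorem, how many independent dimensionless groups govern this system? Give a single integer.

1

Dimensional matrix (I×M by m×i×X1):
  I: [ 0  1  1]
  M: [ 1  0  2]
Row reduction gives pivot columns m,i; rank = 2
3 vars − rank 2 = 1 Π group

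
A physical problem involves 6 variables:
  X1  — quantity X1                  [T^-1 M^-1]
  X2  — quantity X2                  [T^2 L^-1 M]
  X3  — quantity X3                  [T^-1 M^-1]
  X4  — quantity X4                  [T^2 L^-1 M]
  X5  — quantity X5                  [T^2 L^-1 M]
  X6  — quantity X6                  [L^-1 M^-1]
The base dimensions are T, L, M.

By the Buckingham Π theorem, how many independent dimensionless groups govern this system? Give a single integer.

Dimensional matrix (T×L×M by X1×X2×X3×X4×X5×X6):
  T: [-1  2 -1  2  2  0]
  L: [ 0 -1  0 -1 -1 -1]
  M: [-1  1 -1  1  1 -1]
Row reduction gives pivot columns X1,X2; rank = 2
6 vars − rank 2 = 4 Π groups

4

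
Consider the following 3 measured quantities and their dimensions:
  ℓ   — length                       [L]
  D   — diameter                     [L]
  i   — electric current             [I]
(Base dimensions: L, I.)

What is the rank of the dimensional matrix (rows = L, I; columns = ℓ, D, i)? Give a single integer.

2

Exponent matrix [L,I] × [ℓ,D,i]:
  L: [ 1  1  0]
  I: [ 0  0  1]
Row reduction gives pivot columns ℓ,i; rank = 2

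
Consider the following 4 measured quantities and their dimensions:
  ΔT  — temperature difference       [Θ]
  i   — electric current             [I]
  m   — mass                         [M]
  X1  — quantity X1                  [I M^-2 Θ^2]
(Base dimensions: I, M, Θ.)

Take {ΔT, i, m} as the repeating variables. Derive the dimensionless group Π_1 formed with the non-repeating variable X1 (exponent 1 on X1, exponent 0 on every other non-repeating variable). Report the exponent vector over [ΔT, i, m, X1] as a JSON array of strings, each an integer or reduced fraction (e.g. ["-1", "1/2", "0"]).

Exponent matrix [I,M,Θ] × [ΔT,i,m,X1]:
  I: [ 0  1  0  1]
  M: [ 0  0  1 -2]
  Θ: [ 1  0  0  2]
Echelon form has 3 nonzero rows (pivots: ΔT,i,m)
Repeat: ΔT,i,m; free: X1
RREF:
  r0: [   1    0    0    2]
  r1: [   0    1    0    1]
  r2: [   0    0    1   -2]
Fix exponent of X1 at 1; solve each RREF row for its pivot's exponent:
  r0: exp(ΔT) + (2)·1 = 0 ⇒ exp(ΔT) = -2
  r1: exp(i) + (1)·1 = 0 ⇒ exp(i) = -1
  r2: exp(m) + (-2)·1 = 0 ⇒ exp(m) = 2
Π_1 = ΔT^-2 · i^-1 · m^2 · X1

["-2", "-1", "2", "1"]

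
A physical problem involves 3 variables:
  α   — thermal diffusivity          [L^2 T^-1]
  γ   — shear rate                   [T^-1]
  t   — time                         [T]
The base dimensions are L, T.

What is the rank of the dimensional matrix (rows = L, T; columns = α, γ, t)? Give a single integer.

Dimensional matrix (L×T by α×γ×t):
  L: [ 2  0  0]
  T: [-1 -1  1]
RREF → pivots at {α,γ} ⇒ r = 2

2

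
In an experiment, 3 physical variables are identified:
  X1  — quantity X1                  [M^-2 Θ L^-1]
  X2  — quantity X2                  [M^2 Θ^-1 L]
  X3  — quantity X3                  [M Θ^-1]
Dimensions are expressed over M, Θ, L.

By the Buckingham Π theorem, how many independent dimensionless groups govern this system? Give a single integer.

1

Dimensional matrix (M×Θ×L by X1×X2×X3):
  M: [-2  2  1]
  Θ: [ 1 -1 -1]
  L: [-1  1  0]
Echelon form has 2 nonzero rows (pivots: X1,X3)
3 vars − rank 2 = 1 Π group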